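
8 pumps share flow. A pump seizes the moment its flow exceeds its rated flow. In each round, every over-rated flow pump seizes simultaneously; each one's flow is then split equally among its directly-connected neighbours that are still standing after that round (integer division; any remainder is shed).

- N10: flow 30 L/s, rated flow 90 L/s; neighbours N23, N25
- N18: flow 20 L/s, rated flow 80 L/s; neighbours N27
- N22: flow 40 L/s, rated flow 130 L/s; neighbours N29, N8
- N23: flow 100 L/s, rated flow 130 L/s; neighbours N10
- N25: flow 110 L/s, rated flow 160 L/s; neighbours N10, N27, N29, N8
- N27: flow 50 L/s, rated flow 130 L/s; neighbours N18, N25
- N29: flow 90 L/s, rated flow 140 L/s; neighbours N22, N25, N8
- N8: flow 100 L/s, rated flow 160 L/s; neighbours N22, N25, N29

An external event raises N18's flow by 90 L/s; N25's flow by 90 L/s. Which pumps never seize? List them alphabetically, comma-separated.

Round 1 — N18 at 110 > 80; N25 at 200 > 160. N18, N25 seize.
  N18 sheds 110 L/s to N27: 110 each.
    N27: 50+110 = 160 > 130
  N25 sheds 200 L/s to N10, N27, N29, N8: 50 each.
    N10: 30+50 = 80 ≤ 90
    N27: 160+50 = 210 > 130
    N29: 90+50 = 140 ≤ 140
    N8: 100+50 = 150 ≤ 160
Round 2 — N27 seizes.
  N27 sheds 210 L/s: no online neighbours, lost.
No further seizures.

N10, N22, N23, N29, N8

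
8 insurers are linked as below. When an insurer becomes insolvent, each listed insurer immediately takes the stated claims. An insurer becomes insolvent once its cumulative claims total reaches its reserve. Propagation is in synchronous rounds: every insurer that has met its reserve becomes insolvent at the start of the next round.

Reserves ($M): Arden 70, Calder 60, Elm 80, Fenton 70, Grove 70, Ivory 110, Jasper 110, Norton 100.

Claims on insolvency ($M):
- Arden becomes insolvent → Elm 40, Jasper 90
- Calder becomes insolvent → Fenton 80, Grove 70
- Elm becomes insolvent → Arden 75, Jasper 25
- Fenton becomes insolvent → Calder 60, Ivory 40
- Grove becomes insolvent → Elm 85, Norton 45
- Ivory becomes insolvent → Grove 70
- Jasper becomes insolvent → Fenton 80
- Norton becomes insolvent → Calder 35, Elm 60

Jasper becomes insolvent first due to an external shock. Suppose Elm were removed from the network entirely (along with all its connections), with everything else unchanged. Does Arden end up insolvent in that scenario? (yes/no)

no

With Elm removed:
Round 1 — Jasper becomes insolvent (initial).
  Fenton: +80 → 80 ≥ 70
Round 2 — Fenton becomes insolvent.
  Calder: +60 → 60 ≥ 60
  Ivory: +40 → 40 < 110
Round 3 — Calder becomes insolvent.
  Grove: +70 → 70 ≥ 70
Round 4 — Grove becomes insolvent.
  Norton: +45 → 45 < 100
No further insolvencies.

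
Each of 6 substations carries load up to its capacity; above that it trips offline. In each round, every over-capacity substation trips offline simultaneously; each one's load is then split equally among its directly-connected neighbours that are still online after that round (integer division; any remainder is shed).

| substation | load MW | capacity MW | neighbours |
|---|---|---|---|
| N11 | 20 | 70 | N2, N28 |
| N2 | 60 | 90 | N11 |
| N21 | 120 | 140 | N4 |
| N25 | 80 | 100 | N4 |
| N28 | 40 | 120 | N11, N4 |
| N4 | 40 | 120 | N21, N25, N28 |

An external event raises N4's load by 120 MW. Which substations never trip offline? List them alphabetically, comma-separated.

N11, N2, N28

Round 1 — N4 at 160 > 120. N4 trips offline.
  N4 sheds 160 MW to N21, N25, N28: 53 each (1 lost).
    N21: 120+53 = 173 > 140
    N25: 80+53 = 133 > 100
    N28: 40+53 = 93 ≤ 120
Round 2 — N21, N25 trip offline.
  N21 sheds 173 MW: no online neighbours, lost.
  N25 sheds 133 MW: no online neighbours, lost.
No further trips.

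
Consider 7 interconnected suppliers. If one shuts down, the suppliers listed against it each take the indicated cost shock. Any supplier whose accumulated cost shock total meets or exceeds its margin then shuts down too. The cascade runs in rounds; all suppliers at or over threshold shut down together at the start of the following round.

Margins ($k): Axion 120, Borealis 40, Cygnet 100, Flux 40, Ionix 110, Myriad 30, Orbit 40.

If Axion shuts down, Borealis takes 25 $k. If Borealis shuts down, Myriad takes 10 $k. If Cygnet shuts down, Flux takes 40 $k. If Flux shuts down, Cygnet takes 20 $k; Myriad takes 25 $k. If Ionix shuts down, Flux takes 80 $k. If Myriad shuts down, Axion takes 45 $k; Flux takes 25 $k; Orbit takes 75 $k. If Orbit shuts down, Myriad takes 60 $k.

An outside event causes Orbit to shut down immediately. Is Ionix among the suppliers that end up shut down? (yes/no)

no

Round 1 — Orbit shuts down (initial).
  Myriad: +60 → 60 ≥ 30
Round 2 — Myriad shuts down.
  Axion: +45 → 45 < 120
  Flux: +25 → 25 < 40
No further shutdowns.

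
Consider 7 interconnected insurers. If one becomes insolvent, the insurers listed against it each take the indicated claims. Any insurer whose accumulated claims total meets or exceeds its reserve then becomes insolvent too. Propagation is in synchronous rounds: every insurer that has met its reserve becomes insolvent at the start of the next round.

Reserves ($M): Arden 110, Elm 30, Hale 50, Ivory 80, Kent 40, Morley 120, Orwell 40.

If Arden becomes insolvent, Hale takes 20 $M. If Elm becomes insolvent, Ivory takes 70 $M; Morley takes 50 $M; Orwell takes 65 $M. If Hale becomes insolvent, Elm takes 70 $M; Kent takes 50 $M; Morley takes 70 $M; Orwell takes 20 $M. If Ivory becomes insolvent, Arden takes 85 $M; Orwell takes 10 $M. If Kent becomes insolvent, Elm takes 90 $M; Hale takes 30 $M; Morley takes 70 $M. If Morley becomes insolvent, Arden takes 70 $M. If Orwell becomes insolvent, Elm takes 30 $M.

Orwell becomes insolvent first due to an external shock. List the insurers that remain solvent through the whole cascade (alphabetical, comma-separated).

Arden, Hale, Ivory, Kent, Morley

Round 1 — Orwell becomes insolvent (initial).
  Elm: +30 → 30 ≥ 30
Round 2 — Elm becomes insolvent.
  Ivory: +70 → 70 < 80
  Morley: +50 → 50 < 120
No further insolvencies.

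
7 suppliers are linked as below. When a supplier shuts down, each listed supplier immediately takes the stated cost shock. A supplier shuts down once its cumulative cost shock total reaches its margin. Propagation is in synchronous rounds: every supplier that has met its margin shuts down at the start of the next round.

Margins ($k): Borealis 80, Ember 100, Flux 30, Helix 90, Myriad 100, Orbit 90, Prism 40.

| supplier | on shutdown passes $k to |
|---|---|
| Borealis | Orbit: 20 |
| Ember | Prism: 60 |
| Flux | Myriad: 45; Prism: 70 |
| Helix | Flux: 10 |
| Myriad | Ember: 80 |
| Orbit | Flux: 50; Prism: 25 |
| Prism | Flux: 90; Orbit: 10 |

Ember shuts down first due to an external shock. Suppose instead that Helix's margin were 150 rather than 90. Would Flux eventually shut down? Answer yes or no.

With Helix's margin at 150:
Round 1 — Ember shuts down (initial).
  Prism: +60 → 60 ≥ 40
Round 2 — Prism shuts down.
  Flux: +90 → 90 ≥ 30
  Orbit: +10 → 10 < 90
Round 3 — Flux shuts down.
  Myriad: +45 → 45 < 100
No further shutdowns.

yes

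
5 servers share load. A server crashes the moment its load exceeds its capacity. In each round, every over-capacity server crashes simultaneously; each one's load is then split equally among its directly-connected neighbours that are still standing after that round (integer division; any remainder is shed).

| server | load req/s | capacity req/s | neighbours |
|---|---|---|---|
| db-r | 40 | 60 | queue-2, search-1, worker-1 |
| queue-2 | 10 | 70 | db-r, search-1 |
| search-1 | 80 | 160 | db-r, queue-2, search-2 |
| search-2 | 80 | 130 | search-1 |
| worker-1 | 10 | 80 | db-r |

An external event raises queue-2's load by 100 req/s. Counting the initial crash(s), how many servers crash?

Round 1 — queue-2 at 110 > 70. queue-2 crashes.
  queue-2 sheds 110 req/s to db-r, search-1: 55 each.
    db-r: 40+55 = 95 > 60
    search-1: 80+55 = 135 ≤ 160
Round 2 — db-r crashes.
  db-r sheds 95 req/s to search-1, worker-1: 47 each (1 lost).
    search-1: 135+47 = 182 > 160
    worker-1: 10+47 = 57 ≤ 80
Round 3 — search-1 crashes.
  search-1 sheds 182 req/s to search-2: 182 each.
    search-2: 80+182 = 262 > 130
Round 4 — search-2 crashes.
  search-2 sheds 262 req/s: no online neighbours, lost.
No further crashes.

4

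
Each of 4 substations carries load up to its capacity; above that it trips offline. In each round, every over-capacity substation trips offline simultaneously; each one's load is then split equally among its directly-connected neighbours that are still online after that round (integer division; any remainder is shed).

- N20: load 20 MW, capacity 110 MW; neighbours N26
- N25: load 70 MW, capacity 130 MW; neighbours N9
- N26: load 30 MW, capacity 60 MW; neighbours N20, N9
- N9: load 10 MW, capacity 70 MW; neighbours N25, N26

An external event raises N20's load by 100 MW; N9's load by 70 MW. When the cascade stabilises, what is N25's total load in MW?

Round 1 — N20 at 120 > 110; N9 at 80 > 70. N20, N9 trip offline.
  N20 sheds 120 MW to N26: 120 each.
    N26: 30+120 = 150 > 60
  N9 sheds 80 MW to N25, N26: 40 each.
    N25: 70+40 = 110 ≤ 130
    N26: 150+40 = 190 > 60
Round 2 — N26 trips offline.
  N26 sheds 190 MW: no online neighbours, lost.
No further trips.

110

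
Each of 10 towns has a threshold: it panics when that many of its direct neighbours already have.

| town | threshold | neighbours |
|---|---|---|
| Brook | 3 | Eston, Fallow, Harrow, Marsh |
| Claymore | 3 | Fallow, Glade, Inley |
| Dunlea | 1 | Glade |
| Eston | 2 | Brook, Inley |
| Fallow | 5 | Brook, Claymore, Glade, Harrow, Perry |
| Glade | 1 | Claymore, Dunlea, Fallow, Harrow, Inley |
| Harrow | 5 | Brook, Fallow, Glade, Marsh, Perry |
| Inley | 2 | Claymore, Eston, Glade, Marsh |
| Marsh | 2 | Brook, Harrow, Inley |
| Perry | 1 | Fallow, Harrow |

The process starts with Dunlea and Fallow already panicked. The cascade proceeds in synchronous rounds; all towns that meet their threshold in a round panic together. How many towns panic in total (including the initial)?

Round 1 — Dunlea, Fallow panic (initial).
Round 2 — checking thresholds:
  Brook: 1 of 4 neighbours < 3, not yet.
  Claymore: 1 of 3 neighbours < 3, not yet.
  Glade: 2 of 5 neighbours ≥ 1, panics.
  Harrow: 1 of 5 neighbours < 5, not yet.
  Perry: 1 of 2 neighbours ≥ 1, panics.
Round 3 — no new panics; cascade stops.

4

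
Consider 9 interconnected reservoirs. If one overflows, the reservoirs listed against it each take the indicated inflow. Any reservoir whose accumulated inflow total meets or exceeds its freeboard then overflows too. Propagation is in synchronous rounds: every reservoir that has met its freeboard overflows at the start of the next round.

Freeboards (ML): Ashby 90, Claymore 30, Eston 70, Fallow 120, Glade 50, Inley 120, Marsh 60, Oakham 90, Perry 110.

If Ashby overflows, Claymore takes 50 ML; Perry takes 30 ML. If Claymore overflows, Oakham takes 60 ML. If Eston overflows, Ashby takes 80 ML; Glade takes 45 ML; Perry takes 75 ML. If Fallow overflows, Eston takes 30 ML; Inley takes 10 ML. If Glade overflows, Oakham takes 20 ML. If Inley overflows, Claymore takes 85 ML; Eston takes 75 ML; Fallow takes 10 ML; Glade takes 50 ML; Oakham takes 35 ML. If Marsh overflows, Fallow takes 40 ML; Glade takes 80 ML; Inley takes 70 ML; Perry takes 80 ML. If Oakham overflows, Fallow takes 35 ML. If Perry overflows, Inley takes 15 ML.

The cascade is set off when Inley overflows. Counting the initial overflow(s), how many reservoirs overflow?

Round 1 — Inley overflows (initial).
  Claymore: +85 → 85 ≥ 30
  Eston: +75 → 75 ≥ 70
  Fallow: +10 → 10 < 120
  Glade: +50 → 50 ≥ 50
  Oakham: +35 → 35 < 90
Round 2 — Claymore, Eston, Glade overflow.
  Ashby: +80 → 80 < 90
  Oakham: +60+20 → 115 ≥ 90
  Perry: +75 → 75 < 110
Round 3 — Oakham overflows.
  Fallow: +35 → 45 < 120
No further overflows.

5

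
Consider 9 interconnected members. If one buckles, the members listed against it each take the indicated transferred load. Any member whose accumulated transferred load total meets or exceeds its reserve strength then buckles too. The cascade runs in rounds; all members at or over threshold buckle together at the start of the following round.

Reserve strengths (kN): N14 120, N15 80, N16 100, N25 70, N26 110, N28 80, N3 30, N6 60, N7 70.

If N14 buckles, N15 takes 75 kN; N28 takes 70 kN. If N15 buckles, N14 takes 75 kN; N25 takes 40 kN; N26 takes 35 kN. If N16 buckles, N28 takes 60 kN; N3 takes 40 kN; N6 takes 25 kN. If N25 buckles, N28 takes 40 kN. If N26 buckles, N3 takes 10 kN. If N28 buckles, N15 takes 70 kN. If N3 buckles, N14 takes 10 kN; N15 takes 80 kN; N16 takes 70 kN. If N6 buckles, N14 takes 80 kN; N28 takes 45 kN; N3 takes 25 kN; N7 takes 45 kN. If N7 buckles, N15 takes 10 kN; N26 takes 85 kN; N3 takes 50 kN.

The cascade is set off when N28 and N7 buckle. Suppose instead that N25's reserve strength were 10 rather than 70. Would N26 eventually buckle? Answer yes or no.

With N25's reserve strength at 10:
Round 1 — N28, N7 buckle (initial).
  N15: +70+10 → 80 ≥ 80
  N26: +85 → 85 < 110
  N3: +50 → 50 ≥ 30
Round 2 — N15, N3 buckle.
  N14: +75+10 → 85 < 120
  N16: +70 → 70 < 100
  N25: +40 → 40 ≥ 10
  N26: +35 → 120 ≥ 110
Round 3 — N25, N26 buckle.
No further bucklings.

yes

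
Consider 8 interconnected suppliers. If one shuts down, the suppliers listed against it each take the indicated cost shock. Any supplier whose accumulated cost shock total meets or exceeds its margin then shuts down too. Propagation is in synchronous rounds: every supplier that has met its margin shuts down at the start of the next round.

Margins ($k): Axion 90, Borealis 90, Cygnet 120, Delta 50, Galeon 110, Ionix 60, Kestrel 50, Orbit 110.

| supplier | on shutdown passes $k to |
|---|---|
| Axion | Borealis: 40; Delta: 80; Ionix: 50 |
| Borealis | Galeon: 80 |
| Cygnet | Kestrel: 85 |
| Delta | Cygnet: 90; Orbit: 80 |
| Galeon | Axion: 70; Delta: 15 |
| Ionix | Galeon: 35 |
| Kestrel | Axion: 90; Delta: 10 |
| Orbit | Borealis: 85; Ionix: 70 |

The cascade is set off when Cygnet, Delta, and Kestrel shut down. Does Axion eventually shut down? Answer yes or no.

Round 1 — Cygnet, Delta, Kestrel shut down (initial).
  Axion: +90 → 90 ≥ 90
  Orbit: +80 → 80 < 110
Round 2 — Axion shuts down.
  Borealis: +40 → 40 < 90
  Ionix: +50 → 50 < 60
No further shutdowns.

yes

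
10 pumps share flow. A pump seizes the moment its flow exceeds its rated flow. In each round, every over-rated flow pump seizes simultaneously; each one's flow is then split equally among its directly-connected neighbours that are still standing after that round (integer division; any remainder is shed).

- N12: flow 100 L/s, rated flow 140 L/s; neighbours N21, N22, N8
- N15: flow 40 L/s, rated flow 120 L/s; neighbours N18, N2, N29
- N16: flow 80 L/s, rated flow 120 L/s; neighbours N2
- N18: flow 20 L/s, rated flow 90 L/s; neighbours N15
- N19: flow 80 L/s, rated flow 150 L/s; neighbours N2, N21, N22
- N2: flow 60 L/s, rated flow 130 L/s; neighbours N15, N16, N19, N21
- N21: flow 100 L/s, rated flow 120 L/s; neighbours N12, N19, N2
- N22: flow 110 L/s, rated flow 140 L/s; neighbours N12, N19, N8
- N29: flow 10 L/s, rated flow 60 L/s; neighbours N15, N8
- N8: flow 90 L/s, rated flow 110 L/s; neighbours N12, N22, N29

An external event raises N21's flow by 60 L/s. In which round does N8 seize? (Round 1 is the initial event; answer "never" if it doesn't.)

3

Round 1 — N21 at 160 > 120. N21 seizes.
  N21 sheds 160 L/s to N12, N19, N2: 53 each (1 lost).
    N12: 100+53 = 153 > 140
    N19: 80+53 = 133 ≤ 150
    N2: 60+53 = 113 ≤ 130
Round 2 — N12 seizes.
  N12 sheds 153 L/s to N22, N8: 76 each (1 lost).
    N22: 110+76 = 186 > 140
    N8: 90+76 = 166 > 110
Round 3 — N22, N8 seize.
  N22 sheds 186 L/s to N19: 186 each.
    N19: 133+186 = 319 > 150
  N8 sheds 166 L/s to N29: 166 each.
    N29: 10+166 = 176 > 60
Round 4 — N19, N29 seize.
  N19 sheds 319 L/s to N2: 319 each.
    N2: 113+319 = 432 > 130
  N29 sheds 176 L/s to N15: 176 each.
    N15: 40+176 = 216 > 120
Round 5 — N15, N2 seize.
  N15 sheds 216 L/s to N18: 216 each.
    N18: 20+216 = 236 > 90
  N2 sheds 432 L/s to N16: 432 each.
    N16: 80+432 = 512 > 120
Round 6 — N16, N18 seize.
  N16 sheds 512 L/s: no online neighbours, lost.
  N18 sheds 236 L/s: no online neighbours, lost.
No further seizures.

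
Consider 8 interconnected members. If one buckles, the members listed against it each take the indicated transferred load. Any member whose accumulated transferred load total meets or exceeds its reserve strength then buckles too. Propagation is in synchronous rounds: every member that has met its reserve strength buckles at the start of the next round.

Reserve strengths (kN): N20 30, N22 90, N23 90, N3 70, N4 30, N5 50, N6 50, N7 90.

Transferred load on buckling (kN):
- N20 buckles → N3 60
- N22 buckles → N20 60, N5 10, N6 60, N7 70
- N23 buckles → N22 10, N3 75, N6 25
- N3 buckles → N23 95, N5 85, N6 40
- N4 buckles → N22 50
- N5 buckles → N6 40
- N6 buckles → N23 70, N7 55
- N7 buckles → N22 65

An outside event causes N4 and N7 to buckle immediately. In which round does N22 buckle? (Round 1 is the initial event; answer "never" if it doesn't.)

Round 1 — N4, N7 buckle (initial).
  N22: +50+65 → 115 ≥ 90
Round 2 — N22 buckles.
  N20: +60 → 60 ≥ 30
  N5: +10 → 10 < 50
  N6: +60 → 60 ≥ 50
Round 3 — N20, N6 buckle.
  N23: +70 → 70 < 90
  N3: +60 → 60 < 70
No further bucklings.

2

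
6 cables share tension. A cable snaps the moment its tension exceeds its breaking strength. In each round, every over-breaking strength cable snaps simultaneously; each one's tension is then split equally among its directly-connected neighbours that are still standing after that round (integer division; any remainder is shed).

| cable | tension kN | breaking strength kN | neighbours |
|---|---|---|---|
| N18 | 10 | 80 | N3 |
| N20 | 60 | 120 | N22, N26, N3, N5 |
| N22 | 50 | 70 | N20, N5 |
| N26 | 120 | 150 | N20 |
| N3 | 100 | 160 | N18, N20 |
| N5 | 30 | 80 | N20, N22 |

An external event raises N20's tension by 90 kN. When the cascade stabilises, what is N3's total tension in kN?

Round 1 — N20 at 150 > 120. N20 snaps.
  N20 sheds 150 kN to N22, N26, N3, N5: 37 each (2 lost).
    N22: 50+37 = 87 > 70
    N26: 120+37 = 157 > 150
    N3: 100+37 = 137 ≤ 160
    N5: 30+37 = 67 ≤ 80
Round 2 — N22, N26 snap.
  N22 sheds 87 kN to N5: 87 each.
    N5: 67+87 = 154 > 80
  N26 sheds 157 kN: no online neighbours, lost.
Round 3 — N5 snaps.
  N5 sheds 154 kN: no online neighbours, lost.
No further breaks.

137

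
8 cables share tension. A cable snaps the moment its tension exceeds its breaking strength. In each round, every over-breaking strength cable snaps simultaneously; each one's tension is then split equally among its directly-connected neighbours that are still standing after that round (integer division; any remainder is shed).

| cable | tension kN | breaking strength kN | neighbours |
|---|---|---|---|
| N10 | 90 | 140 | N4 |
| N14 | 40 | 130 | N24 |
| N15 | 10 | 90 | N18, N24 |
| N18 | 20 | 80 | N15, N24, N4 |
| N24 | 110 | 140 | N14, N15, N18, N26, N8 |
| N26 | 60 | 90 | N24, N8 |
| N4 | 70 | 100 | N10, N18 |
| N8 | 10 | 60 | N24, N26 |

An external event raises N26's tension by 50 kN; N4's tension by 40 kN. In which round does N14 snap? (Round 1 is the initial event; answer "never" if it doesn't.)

never

Round 1 — N26 at 110 > 90; N4 at 110 > 100. N26, N4 snap.
  N26 sheds 110 kN to N24, N8: 55 each.
    N24: 110+55 = 165 > 140
    N8: 10+55 = 65 > 60
  N4 sheds 110 kN to N10, N18: 55 each.
    N10: 90+55 = 145 > 140
    N18: 20+55 = 75 ≤ 80
Round 2 — N10, N24, N8 snap.
  N10 sheds 145 kN: no online neighbours, lost.
  N24 sheds 165 kN to N14, N15, N18: 55 each.
    N14: 40+55 = 95 ≤ 130
    N15: 10+55 = 65 ≤ 90
    N18: 75+55 = 130 > 80
  N8 sheds 65 kN: no online neighbours, lost.
Round 3 — N18 snaps.
  N18 sheds 130 kN to N15: 130 each.
    N15: 65+130 = 195 > 90
Round 4 — N15 snaps.
  N15 sheds 195 kN: no online neighbours, lost.
No further breaks.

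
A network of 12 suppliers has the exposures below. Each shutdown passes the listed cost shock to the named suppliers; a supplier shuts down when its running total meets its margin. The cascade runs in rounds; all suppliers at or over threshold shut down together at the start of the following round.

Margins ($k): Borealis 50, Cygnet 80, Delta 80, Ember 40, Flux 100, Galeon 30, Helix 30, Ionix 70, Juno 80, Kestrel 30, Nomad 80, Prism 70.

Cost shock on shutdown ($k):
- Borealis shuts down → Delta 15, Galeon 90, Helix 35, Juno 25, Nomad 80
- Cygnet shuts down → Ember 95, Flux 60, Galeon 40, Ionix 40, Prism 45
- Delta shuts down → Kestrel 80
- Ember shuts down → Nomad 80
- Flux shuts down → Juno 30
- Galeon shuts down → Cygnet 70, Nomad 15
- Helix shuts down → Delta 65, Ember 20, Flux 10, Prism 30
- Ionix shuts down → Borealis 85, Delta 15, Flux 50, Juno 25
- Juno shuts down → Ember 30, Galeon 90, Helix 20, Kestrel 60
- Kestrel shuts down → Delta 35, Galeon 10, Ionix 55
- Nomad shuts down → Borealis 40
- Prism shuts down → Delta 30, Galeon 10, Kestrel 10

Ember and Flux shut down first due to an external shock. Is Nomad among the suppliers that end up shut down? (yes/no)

yes

Round 1 — Ember, Flux shut down (initial).
  Juno: +30 → 30 < 80
  Nomad: +80 → 80 ≥ 80
Round 2 — Nomad shuts down.
  Borealis: +40 → 40 < 50
No further shutdowns.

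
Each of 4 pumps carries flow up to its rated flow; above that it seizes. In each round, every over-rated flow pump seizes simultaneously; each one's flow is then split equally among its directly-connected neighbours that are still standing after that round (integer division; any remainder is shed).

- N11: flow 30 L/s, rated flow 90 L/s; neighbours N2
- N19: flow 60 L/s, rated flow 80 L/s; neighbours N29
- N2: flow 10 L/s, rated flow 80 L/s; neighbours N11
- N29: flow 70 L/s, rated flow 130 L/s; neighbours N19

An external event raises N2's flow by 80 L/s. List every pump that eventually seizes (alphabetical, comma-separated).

N11, N2

Round 1 — N2 at 90 > 80. N2 seizes.
  N2 sheds 90 L/s to N11: 90 each.
    N11: 30+90 = 120 > 90
Round 2 — N11 seizes.
  N11 sheds 120 L/s: no online neighbours, lost.
No further seizures.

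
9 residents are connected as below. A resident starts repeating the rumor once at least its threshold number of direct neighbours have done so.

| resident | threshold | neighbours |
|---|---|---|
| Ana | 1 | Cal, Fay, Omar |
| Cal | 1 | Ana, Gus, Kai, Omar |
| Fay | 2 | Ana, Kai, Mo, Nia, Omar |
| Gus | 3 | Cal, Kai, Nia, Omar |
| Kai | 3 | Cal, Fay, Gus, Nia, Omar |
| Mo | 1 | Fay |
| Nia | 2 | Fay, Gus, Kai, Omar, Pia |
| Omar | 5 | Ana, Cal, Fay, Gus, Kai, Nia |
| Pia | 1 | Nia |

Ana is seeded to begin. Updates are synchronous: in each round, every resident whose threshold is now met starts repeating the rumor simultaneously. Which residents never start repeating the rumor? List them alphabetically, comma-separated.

Fay, Gus, Kai, Mo, Nia, Omar, Pia

Round 1 — Ana starts repeating the rumor (initial).
Round 2 — checking thresholds:
  Cal: 1 of 4 neighbours ≥ 1, starts repeating the rumor.
  Fay: 1 of 5 neighbours < 2, below threshold.
  Omar: 1 of 6 neighbours < 5, below threshold.
Round 3 — no new spreads; cascade stops.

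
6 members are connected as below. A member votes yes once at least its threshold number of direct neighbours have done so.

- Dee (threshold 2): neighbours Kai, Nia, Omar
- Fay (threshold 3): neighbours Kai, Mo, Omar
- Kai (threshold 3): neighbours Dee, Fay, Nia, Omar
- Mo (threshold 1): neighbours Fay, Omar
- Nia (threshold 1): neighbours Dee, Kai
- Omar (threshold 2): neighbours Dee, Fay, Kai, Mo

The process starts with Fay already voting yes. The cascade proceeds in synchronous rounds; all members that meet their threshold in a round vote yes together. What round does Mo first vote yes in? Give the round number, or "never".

2

Round 1 — Fay votes yes (initial).
Round 2 — checking thresholds:
  Kai: 1 of 4 neighbours < 3, below threshold.
  Mo: 1 of 2 neighbours ≥ 1, votes yes.
  Omar: 1 of 4 neighbours < 2, below threshold.
Round 3 — checking thresholds:
  Kai: 1 of 4 neighbours < 3, below threshold.
  Omar: 2 of 4 neighbours ≥ 2, votes yes.
Round 4 — no new yes votes; cascade stops.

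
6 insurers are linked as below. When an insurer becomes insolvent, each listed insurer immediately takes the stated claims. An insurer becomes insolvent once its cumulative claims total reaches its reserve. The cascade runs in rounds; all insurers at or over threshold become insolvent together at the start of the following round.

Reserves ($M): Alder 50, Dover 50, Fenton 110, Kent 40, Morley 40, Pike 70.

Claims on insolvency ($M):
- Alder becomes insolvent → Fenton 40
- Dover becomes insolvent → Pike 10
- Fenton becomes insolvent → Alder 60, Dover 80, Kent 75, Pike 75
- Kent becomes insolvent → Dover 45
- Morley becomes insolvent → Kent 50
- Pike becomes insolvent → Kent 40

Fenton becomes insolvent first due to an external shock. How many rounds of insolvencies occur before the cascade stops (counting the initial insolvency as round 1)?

Round 1 — Fenton becomes insolvent (initial).
  Alder: +60 → 60 ≥ 50
  Dover: +80 → 80 ≥ 50
  Kent: +75 → 75 ≥ 40
  Pike: +75 → 75 ≥ 70
Round 2 — Alder, Dover, Kent, Pike become insolvent.
No further insolvencies.

2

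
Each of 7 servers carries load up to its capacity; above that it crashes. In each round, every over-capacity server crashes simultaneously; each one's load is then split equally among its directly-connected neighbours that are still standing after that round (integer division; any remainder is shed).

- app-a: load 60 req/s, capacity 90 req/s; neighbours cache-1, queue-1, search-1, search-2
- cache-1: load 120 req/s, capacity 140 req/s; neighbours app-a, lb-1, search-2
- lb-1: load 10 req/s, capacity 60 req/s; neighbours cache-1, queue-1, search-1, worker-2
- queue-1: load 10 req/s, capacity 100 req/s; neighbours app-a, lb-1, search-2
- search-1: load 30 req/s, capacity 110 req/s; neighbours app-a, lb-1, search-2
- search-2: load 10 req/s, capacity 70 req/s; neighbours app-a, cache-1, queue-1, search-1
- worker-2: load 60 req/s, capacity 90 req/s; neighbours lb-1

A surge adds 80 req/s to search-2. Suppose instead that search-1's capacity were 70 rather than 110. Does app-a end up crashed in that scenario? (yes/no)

With search-1's capacity at 70:
Round 1 — search-2 at 90 > 70. search-2 crashes.
  search-2 sheds 90 req/s to app-a, cache-1, queue-1, search-1: 22 each (2 lost).
    app-a: 60+22 = 82 ≤ 90
    cache-1: 120+22 = 142 > 140
    queue-1: 10+22 = 32 ≤ 100
    search-1: 30+22 = 52 ≤ 70
Round 2 — cache-1 crashes.
  cache-1 sheds 142 req/s to app-a, lb-1: 71 each.
    app-a: 82+71 = 153 > 90
    lb-1: 10+71 = 81 > 60
Round 3 — app-a, lb-1 crash.
  app-a sheds 153 req/s to queue-1, search-1: 76 each (1 lost).
    queue-1: 32+76 = 108 > 100
    search-1: 52+76 = 128 > 70
  lb-1 sheds 81 req/s to queue-1, search-1, worker-2: 27 each.
    queue-1: 108+27 = 135 > 100
    search-1: 128+27 = 155 > 70
    worker-2: 60+27 = 87 ≤ 90
Round 4 — queue-1, search-1 crash.
  queue-1 sheds 135 req/s: no online neighbours, lost.
  search-1 sheds 155 req/s: no online neighbours, lost.
No further crashes.

yes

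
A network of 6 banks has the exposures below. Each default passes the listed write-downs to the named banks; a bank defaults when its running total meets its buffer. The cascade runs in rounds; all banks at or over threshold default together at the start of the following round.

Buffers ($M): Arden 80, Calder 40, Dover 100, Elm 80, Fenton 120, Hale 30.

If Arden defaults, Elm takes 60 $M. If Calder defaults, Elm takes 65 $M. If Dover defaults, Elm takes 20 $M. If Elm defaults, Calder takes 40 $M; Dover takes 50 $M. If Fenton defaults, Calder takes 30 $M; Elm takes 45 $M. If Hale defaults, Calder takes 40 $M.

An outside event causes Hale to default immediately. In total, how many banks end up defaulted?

2

Round 1 — Hale defaults (initial).
  Calder: +40 → 40 ≥ 40
Round 2 — Calder defaults.
  Elm: +65 → 65 < 80
No further defaults.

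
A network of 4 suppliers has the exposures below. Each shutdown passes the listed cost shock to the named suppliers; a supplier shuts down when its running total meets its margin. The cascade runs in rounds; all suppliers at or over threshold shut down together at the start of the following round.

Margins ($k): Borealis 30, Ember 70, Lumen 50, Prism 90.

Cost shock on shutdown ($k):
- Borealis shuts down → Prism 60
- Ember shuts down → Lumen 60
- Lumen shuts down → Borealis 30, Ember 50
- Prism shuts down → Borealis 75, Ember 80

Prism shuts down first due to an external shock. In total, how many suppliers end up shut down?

4

Round 1 — Prism shuts down (initial).
  Borealis: +75 → 75 ≥ 30
  Ember: +80 → 80 ≥ 70
Round 2 — Borealis, Ember shut down.
  Lumen: +60 → 60 ≥ 50
Round 3 — Lumen shuts down.
No further shutdowns.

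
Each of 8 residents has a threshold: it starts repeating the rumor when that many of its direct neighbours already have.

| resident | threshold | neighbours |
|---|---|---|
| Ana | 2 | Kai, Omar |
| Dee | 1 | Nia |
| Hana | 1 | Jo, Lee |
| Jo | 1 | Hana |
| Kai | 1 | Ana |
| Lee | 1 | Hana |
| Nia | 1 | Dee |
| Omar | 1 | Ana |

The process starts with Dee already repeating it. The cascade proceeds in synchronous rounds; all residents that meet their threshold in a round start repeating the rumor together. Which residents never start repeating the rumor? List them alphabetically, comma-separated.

Round 1 — Dee starts repeating the rumor (initial).
Round 2 — checking thresholds:
  Nia: 1 of 1 neighbours ≥ 1, starts repeating the rumor.
Round 3 — no new spreads; cascade stops.

Ana, Hana, Jo, Kai, Lee, Omar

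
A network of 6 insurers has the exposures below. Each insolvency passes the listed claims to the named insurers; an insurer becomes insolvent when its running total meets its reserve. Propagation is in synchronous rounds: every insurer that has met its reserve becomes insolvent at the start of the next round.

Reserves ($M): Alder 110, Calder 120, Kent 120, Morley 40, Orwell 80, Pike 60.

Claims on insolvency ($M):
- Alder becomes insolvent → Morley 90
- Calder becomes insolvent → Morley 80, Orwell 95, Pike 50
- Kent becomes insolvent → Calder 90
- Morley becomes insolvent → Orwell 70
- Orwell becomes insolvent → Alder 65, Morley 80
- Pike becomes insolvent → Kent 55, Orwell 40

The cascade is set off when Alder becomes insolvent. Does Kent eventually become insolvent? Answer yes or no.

no

Round 1 — Alder becomes insolvent (initial).
  Morley: +90 → 90 ≥ 40
Round 2 — Morley becomes insolvent.
  Orwell: +70 → 70 < 80
No further insolvencies.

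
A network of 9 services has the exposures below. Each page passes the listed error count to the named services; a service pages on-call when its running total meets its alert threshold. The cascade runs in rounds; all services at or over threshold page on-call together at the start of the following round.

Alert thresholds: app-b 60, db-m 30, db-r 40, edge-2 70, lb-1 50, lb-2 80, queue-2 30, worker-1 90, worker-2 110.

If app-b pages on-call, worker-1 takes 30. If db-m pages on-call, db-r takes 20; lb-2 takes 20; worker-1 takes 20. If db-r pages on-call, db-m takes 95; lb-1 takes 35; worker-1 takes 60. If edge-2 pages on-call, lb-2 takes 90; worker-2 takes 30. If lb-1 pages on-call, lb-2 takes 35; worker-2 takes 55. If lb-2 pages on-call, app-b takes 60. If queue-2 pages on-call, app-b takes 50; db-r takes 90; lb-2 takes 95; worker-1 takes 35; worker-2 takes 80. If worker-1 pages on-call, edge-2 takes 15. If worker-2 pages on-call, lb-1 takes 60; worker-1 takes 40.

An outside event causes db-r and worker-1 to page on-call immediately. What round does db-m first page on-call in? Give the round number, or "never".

Round 1 — db-r, worker-1 page on-call (initial).
  db-m: +95 → 95 ≥ 30
  edge-2: +15 → 15 < 70
  lb-1: +35 → 35 < 50
Round 2 — db-m pages on-call.
  lb-2: +20 → 20 < 80
No further pages.

2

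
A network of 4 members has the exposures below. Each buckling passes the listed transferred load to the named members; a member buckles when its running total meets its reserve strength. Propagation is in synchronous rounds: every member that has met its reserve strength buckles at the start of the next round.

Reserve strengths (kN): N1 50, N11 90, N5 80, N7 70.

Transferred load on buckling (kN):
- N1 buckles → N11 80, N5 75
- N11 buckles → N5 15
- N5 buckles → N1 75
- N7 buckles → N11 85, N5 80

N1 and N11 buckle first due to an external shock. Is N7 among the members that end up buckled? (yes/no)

no

Round 1 — N1, N11 buckle (initial).
  N5: +75+15 → 90 ≥ 80
Round 2 — N5 buckles.
No further bucklings.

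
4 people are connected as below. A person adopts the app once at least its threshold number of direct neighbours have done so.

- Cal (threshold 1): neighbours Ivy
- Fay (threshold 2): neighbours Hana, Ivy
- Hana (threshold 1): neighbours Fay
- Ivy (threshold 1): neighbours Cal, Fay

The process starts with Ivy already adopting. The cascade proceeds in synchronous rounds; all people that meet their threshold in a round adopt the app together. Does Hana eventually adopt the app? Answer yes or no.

Round 1 — Ivy adopts the app (initial).
Round 2 — checking thresholds:
  Cal: 1 of 1 neighbours ≥ 1, adopts the app.
  Fay: 1 of 2 neighbours < 2, below threshold.
Round 3 — no new adoptions; cascade stops.

no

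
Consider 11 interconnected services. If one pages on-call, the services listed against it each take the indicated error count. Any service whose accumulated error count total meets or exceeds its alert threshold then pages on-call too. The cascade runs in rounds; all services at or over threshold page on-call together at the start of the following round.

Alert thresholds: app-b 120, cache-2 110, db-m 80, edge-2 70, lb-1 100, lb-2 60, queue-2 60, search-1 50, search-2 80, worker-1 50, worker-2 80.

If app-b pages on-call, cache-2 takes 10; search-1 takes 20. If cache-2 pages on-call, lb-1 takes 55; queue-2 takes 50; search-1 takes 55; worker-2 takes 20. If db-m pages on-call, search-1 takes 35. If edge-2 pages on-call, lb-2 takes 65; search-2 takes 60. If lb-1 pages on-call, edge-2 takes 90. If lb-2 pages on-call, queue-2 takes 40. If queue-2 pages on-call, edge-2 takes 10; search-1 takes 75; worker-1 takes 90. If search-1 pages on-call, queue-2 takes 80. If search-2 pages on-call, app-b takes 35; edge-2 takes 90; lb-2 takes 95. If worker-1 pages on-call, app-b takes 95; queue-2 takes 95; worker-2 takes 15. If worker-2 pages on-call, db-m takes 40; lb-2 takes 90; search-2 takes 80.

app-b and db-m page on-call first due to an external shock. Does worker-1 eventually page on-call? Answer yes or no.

yes

Round 1 — app-b, db-m page on-call (initial).
  cache-2: +10 → 10 < 110
  search-1: +20+35 → 55 ≥ 50
Round 2 — search-1 pages on-call.
  queue-2: +80 → 80 ≥ 60
Round 3 — queue-2 pages on-call.
  edge-2: +10 → 10 < 70
  worker-1: +90 → 90 ≥ 50
Round 4 — worker-1 pages on-call.
  worker-2: +15 → 15 < 80
No further pages.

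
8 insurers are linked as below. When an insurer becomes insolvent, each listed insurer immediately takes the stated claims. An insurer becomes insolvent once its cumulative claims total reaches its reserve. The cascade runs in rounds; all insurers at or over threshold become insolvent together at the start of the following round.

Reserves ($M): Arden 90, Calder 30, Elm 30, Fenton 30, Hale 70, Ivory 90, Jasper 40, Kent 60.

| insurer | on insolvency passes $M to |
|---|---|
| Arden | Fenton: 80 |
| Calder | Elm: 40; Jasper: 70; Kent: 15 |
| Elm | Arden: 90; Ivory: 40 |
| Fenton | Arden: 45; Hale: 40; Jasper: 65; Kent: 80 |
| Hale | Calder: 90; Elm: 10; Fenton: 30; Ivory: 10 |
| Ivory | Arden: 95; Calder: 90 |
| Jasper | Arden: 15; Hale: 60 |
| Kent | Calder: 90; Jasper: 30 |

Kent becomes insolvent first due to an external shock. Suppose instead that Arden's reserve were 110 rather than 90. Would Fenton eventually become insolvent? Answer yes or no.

With Arden's reserve at 110:
Round 1 — Kent becomes insolvent (initial).
  Calder: +90 → 90 ≥ 30
  Jasper: +30 → 30 < 40
Round 2 — Calder becomes insolvent.
  Elm: +40 → 40 ≥ 30
  Jasper: +70 → 100 ≥ 40
Round 3 — Elm, Jasper become insolvent.
  Arden: +90+15 → 105 < 110
  Hale: +60 → 60 < 70
  Ivory: +40 → 40 < 90
No further insolvencies.

no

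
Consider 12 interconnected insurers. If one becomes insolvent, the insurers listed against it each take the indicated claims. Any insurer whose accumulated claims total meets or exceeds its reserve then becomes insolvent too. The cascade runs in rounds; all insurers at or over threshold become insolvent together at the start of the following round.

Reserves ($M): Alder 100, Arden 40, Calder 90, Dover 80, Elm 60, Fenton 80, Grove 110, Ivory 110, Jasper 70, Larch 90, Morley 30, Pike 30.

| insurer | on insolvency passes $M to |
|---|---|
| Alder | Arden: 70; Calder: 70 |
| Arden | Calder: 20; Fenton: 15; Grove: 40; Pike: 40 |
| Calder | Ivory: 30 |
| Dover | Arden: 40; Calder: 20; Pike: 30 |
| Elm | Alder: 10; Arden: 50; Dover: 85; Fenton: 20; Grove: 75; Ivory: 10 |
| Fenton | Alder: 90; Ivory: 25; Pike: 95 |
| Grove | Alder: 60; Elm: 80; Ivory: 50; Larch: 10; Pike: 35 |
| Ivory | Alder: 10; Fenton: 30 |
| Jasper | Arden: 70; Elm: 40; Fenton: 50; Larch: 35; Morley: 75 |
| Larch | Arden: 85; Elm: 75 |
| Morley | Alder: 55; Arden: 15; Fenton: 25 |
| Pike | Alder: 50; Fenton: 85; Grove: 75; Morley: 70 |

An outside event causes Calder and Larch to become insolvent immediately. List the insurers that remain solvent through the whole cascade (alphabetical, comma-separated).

Jasper

Round 1 — Calder, Larch become insolvent (initial).
  Arden: +85 → 85 ≥ 40
  Elm: +75 → 75 ≥ 60
  Ivory: +30 → 30 < 110
Round 2 — Arden, Elm become insolvent.
  Alder: +10 → 10 < 100
  Dover: +85 → 85 ≥ 80
  Fenton: +15+20 → 35 < 80
  Grove: +40+75 → 115 ≥ 110
  Ivory: +10 → 40 < 110
  Pike: +40 → 40 ≥ 30
Round 3 — Dover, Grove, Pike become insolvent.
  Alder: +60+50 → 120 ≥ 100
  Fenton: +85 → 120 ≥ 80
  Ivory: +50 → 90 < 110
  Morley: +70 → 70 ≥ 30
Round 4 — Alder, Fenton, Morley become insolvent.
  Ivory: +25 → 115 ≥ 110
Round 5 — Ivory becomes insolvent.
No further insolvencies.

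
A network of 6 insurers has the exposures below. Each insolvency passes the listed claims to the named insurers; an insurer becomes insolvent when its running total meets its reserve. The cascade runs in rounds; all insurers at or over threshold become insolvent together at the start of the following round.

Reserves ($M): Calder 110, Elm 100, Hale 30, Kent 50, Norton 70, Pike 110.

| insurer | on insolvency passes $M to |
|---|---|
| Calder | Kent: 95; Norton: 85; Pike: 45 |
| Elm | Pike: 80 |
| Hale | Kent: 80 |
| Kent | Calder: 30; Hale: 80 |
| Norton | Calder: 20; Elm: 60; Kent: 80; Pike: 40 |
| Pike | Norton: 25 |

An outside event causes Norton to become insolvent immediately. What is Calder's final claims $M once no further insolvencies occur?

Round 1 — Norton becomes insolvent (initial).
  Calder: +20 → 20 < 110
  Elm: +60 → 60 < 100
  Kent: +80 → 80 ≥ 50
  Pike: +40 → 40 < 110
Round 2 — Kent becomes insolvent.
  Calder: +30 → 50 < 110
  Hale: +80 → 80 ≥ 30
Round 3 — Hale becomes insolvent.
No further insolvencies.

50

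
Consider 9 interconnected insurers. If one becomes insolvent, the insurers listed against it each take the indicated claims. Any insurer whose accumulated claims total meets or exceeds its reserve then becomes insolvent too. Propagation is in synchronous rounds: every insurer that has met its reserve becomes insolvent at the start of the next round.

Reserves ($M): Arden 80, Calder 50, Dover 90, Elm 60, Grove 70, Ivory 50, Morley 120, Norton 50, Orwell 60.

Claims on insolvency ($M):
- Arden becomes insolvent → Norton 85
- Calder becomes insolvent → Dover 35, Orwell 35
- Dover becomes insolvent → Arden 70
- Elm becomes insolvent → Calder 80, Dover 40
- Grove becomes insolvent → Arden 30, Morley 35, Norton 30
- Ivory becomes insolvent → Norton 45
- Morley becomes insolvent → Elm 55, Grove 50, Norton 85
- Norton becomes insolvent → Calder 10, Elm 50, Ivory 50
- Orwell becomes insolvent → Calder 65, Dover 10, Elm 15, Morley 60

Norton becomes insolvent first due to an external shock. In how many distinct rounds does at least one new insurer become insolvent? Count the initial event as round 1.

Round 1 — Norton becomes insolvent (initial).
  Calder: +10 → 10 < 50
  Elm: +50 → 50 < 60
  Ivory: +50 → 50 ≥ 50
Round 2 — Ivory becomes insolvent.
No further insolvencies.

2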